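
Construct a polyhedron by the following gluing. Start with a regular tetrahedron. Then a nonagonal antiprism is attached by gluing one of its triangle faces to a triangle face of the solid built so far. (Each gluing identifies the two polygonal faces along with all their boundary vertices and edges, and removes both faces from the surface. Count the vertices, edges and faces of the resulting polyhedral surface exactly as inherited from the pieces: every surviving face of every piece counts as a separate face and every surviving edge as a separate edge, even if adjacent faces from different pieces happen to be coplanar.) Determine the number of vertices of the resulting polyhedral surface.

19

A regular tetrahedron: V=4, E=6, F=4.
Attach a nonagonal antiprism (V=18, E=36, F=20) along a 3-gon: merge 3 vertices and 3 edges, delete both glued faces → V=19, E=39, F=22.
Check: V − E + F = 19 − 39 + 22 = 2.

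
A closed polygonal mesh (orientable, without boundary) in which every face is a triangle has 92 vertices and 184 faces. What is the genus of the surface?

1

Every face is a triangle, so 2E = 3·184 = 552, giving E = 276.
χ = V − E + F = 92 − 276 + 184 = 0.
For a closed orientable surface χ = 2 − 2g, so g = (2 − (0))/2 = 1.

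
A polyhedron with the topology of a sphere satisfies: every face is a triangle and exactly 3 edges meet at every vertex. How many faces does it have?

Each face has 3 edges and each edge borders two faces, so 2E = 3F.
Each vertex has degree 3, so 3V = 2E and hence V = 3F/3.
Euler: V − E + F = 2 ⇒ (3F/3) − (3F/2) + F = 2.
Multiply by 6: (6 − 9 + 6)F = 12, i.e. 3F = 12.
So F = 4, E = 3·4/2 = 6, V = 3·4/3 = 4.

4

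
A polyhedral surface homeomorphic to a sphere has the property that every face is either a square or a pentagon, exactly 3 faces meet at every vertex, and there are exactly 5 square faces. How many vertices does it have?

10

Let x be the number of pentagons; then F = 5 + x.
Edge–face incidences: 2E = 4·5 + 5·x = 20 + 5x.
Every vertex has degree 3, so 3V = 2E.
Euler: V − E + F = 2 ⇒ (2E)/3 − E + (5 + x) = 2.
Multiply by 6: 2·(2E) − 3·(2E) + 6·(5 + x) = 12, i.e. 30 + 6x − (20 + 5x) = 12.
Collecting terms: x + 10 = 12, so x = 2.
Then 2E = 20 + 5·2 = 30, so E = 15, V = 2E/3 = 10, F = 5 + 2 = 7.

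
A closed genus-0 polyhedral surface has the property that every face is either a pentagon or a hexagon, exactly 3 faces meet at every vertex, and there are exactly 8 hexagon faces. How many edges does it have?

54

Let x be the number of pentagons; then F = 8 + x.
Edge–face incidences: 2E = 6·8 + 5·x = 48 + 5x.
Every vertex has degree 3, so 3V = 2E.
Euler: V − E + F = 2 ⇒ (2E)/3 − E + (8 + x) = 2.
Multiply by 6: 2·(2E) − 3·(2E) + 6·(8 + x) = 12, i.e. 48 + 6x − (48 + 5x) = 12.
Collecting terms: x = 12.
Then 2E = 48 + 5·12 = 108, so E = 54, V = 2E/3 = 36, F = 8 + 12 = 20.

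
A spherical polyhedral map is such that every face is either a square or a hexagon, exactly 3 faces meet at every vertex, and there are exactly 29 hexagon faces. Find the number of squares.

Let x be the number of squares; then F = 29 + x.
Edge–face incidences: 2E = 6·29 + 4·x = 174 + 4x.
Every vertex has degree 3, so 3V = 2E.
Euler: V − E + F = 2 ⇒ (2E)/3 − E + (29 + x) = 2.
Multiply by 6: 2·(2E) − 3·(2E) + 6·(29 + x) = 12, i.e. 174 + 6x − (174 + 4x) = 12.
Collecting terms: 2x = 12, so x = 6.
Then 2E = 174 + 4·6 = 198, so E = 99, V = 2E/3 = 66, F = 29 + 6 = 35.

6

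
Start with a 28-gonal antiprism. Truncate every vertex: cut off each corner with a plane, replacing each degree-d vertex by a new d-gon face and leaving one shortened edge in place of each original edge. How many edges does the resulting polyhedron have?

The base solid has V = 56, E = 112, F = 58.
Truncation replaces each original edge-end by a new vertex, so V′ = 2E = 224.
Each original edge survives, and each old vertex of degree d contributes d new edges; summing degrees gives Σd = 2E, so E′ = E + 2E = 3E = 336.
Each original face survives and each original vertex becomes one new face: F′ = F + V = 114.

336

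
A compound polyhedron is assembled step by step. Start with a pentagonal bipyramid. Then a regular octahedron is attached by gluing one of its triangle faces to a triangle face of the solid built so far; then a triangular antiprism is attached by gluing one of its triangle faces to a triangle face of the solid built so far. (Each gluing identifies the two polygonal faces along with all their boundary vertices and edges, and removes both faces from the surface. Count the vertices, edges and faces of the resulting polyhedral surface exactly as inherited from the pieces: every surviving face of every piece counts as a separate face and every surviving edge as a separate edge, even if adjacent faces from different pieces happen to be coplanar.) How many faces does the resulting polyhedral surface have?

22

A pentagonal bipyramid: V=7, E=15, F=10.
Attach a regular octahedron (V=6, E=12, F=8) along a 3-gon: merge 3 vertices and 3 edges, delete both glued faces → V=10, E=24, F=16.
Attach a triangular antiprism (V=6, E=12, F=8) along a 3-gon: merge 3 vertices and 3 edges, delete both glued faces → V=13, E=33, F=22.
Check: V − E + F = 13 − 33 + 22 = 2.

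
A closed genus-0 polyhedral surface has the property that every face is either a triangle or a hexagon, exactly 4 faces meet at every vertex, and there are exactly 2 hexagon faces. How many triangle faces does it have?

12

Let x be the number of triangles; then F = 2 + x.
Edge–face incidences: 2E = 6·2 + 3·x = 12 + 3x.
Every vertex has degree 4, so 4V = 2E.
Euler: V − E + F = 2 ⇒ (2E)/4 − E + (2 + x) = 2.
Multiply by 8: 2·(2E) − 4·(2E) + 8·(2 + x) = 16, i.e. 16 + 8x − 2·(12 + 3x) = 16.
Collecting terms: 2x − 8 = 16, so 2x = 24, so x = 12.
Then 2E = 12 + 3·12 = 48, so E = 24, V = 2E/4 = 12, F = 2 + 12 = 14.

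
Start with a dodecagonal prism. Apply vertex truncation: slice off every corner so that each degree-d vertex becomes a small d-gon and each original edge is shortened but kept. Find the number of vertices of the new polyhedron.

72

The base solid has V = 24, E = 36, F = 14.
Truncation replaces each original edge-end by a new vertex, so V′ = 2E = 72.
Each original edge survives, and each old vertex of degree d contributes d new edges; summing degrees gives Σd = 2E, so E′ = E + 2E = 3E = 108.
Each original face survives and each original vertex becomes one new face: F′ = F + V = 38.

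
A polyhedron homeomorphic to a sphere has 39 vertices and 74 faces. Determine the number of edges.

111

Here V − E + F = 2.
E = V + F − (2) = 39 + 74 − (2) = 111.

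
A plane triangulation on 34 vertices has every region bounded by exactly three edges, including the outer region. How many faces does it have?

In a plane triangulation 3F = 2E and V − E + F = 2, so F = 2V − 4 = 2·34 − 4 = 64.

64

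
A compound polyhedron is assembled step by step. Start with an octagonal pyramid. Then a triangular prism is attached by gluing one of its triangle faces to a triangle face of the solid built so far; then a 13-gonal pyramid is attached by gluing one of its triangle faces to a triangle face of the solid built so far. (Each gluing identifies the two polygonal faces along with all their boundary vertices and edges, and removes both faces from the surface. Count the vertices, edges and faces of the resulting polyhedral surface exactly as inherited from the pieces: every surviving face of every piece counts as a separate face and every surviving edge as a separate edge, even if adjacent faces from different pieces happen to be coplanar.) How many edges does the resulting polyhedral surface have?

45

An octagonal pyramid: V=9, E=16, F=9.
Attach a triangular prism (V=6, E=9, F=5) along a 3-gon: merge 3 vertices and 3 edges, delete both glued faces → V=12, E=22, F=12.
Attach a 13-gonal pyramid (V=14, E=26, F=14) along a 3-gon: merge 3 vertices and 3 edges, delete both glued faces → V=23, E=45, F=24.
Check: V − E + F = 23 − 45 + 24 = 2.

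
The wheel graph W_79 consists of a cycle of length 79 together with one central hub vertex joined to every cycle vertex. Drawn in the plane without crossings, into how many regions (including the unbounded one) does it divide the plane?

80

W_79 has V = 79 + 1 = 80 vertices and E = 2·79 = 158 edges.
By Euler's formula F = 2 − V + E = 2 − 80 + 158 = 80.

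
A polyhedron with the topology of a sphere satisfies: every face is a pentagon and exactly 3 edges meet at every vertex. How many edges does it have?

30

Each face has 5 edges and each edge borders two faces, so 2E = 5F.
Each vertex has degree 3, so 3V = 2E and hence V = 5F/3.
Euler: V − E + F = 2 ⇒ (5F/3) − (5F/2) + F = 2.
Multiply by 6: (10 − 15 + 6)F = 12, i.e. 1F = 12.
So F = 12, E = 5·12/2 = 30, V = 5·12/3 = 20.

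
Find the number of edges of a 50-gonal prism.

150

A prism on an n-gon has two n-gon bases and n rectangular sides: V = 2·50 = 100, E = 3·50 = 150, F = 50 + 2 = 52.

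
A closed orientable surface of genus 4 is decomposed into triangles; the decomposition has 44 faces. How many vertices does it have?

χ = 2 − 2·4 = -6, and every face is a triangle so 3F = 2E.
E = 3·44/2 = 66. Then V = -6 + E − F = -6 + 66 − 44 = 16.

16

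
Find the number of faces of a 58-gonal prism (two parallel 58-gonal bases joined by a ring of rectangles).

A prism on an n-gon has two n-gon bases and n rectangular sides: V = 2·58 = 116, E = 3·58 = 174, F = 58 + 2 = 60.

60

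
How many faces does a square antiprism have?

10

An antiprism on an n-gon has two n-gon caps and 2n triangles: V = 2·4 = 8, E = 4·4 = 16, F = 2·4 + 2 = 10.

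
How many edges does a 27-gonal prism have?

A prism on an n-gon has two n-gon bases and n rectangular sides: V = 2·27 = 54, E = 3·27 = 81, F = 27 + 2 = 29.
Check: V − E + F = 54 − 81 + 29 = 2.

81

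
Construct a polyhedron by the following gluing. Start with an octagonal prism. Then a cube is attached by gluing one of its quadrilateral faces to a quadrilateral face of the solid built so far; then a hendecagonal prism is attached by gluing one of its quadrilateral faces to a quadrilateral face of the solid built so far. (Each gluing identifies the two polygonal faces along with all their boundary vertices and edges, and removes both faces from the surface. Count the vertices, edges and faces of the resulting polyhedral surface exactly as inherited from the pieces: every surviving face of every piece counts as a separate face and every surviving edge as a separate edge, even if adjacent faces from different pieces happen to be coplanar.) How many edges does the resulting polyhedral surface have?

An octagonal prism: V=16, E=24, F=10.
Attach a cube (V=8, E=12, F=6) along a 4-gon: merge 4 vertices and 4 edges, delete both glued faces → V=20, E=32, F=14.
Attach a hendecagonal prism (V=22, E=33, F=13) along a 4-gon: merge 4 vertices and 4 edges, delete both glued faces → V=38, E=61, F=25.
Check: V − E + F = 38 − 61 + 25 = 2.

61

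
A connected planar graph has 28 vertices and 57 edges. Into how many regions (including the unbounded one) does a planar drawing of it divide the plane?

31

Euler's formula for a connected plane graph: V − E + F = 2, so F = 2 − 28 + 57 = 31.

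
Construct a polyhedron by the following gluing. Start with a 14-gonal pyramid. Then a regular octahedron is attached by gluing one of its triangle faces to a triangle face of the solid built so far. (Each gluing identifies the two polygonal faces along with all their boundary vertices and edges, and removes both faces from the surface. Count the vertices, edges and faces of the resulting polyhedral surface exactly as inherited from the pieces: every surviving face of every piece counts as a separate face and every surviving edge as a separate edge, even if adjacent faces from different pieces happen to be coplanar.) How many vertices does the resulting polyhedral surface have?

18

A 14-gonal pyramid: V=15, E=28, F=15.
Attach a regular octahedron (V=6, E=12, F=8) along a 3-gon: merge 3 vertices and 3 edges, delete both glued faces → V=18, E=37, F=21.
Check: V − E + F = 18 − 37 + 21 = 2.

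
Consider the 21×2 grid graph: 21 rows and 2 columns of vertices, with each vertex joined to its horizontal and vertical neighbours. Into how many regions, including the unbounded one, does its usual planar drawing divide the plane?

The grid has V = 21·2 = 42 vertices and E = 21·1 + 2·20 = 61 edges.
F = 2 − V + E = 2 − 42 + 61 = 21.

21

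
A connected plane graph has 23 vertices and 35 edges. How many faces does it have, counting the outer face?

Euler's formula for a connected plane graph: V − E + F = 2, so F = 2 − 23 + 35 = 14.

14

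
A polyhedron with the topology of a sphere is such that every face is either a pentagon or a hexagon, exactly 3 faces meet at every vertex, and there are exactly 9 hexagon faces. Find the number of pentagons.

Let x be the number of pentagons; then F = 9 + x.
Edge–face incidences: 2E = 6·9 + 5·x = 54 + 5x.
Every vertex has degree 3, so 3V = 2E.
Euler: V − E + F = 2 ⇒ (2E)/3 − E + (9 + x) = 2.
Multiply by 6: 2·(2E) − 3·(2E) + 6·(9 + x) = 12, i.e. 54 + 6x − (54 + 5x) = 12.
Collecting terms: x = 12.
Then 2E = 54 + 5·12 = 114, so E = 57, V = 2E/3 = 38, F = 9 + 12 = 21.

12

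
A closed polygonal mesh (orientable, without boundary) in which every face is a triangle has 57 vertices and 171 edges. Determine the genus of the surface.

Every face is a triangle and each edge borders two faces, so 3F = 2·171, giving F = 114.
χ = V − E + F = 57 − 171 + 114 = 0.
For a closed orientable surface χ = 2 − 2g, so g = (2 − (0))/2 = 1.

1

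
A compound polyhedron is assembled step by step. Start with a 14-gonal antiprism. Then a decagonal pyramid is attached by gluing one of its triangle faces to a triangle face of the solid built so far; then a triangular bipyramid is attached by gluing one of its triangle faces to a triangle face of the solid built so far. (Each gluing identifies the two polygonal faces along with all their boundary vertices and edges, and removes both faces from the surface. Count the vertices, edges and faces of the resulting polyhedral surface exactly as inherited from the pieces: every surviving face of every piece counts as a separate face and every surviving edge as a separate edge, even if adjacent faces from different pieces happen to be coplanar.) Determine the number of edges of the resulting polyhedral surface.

A 14-gonal antiprism: V=28, E=56, F=30.
Attach a decagonal pyramid (V=11, E=20, F=11) along a 3-gon: merge 3 vertices and 3 edges, delete both glued faces → V=36, E=73, F=39.
Attach a triangular bipyramid (V=5, E=9, F=6) along a 3-gon: merge 3 vertices and 3 edges, delete both glued faces → V=38, E=79, F=43.
Check: V − E + F = 38 − 79 + 43 = 2.

79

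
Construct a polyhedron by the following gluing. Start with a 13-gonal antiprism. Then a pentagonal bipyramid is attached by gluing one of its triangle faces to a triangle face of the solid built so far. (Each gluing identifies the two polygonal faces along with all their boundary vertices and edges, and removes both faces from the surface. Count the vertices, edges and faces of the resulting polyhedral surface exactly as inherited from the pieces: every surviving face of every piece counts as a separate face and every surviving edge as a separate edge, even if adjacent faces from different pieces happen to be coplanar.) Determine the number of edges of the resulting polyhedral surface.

64

A 13-gonal antiprism: V=26, E=52, F=28.
Attach a pentagonal bipyramid (V=7, E=15, F=10) along a 3-gon: merge 3 vertices and 3 edges, delete both glued faces → V=30, E=64, F=36.
Check: V − E + F = 30 − 64 + 36 = 2.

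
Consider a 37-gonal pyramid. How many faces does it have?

38

A pyramid on an n-gon base has one n-gon and n triangles: V = 37 + 1 = 38, E = 2·37 = 74, F = 37 + 1 = 38.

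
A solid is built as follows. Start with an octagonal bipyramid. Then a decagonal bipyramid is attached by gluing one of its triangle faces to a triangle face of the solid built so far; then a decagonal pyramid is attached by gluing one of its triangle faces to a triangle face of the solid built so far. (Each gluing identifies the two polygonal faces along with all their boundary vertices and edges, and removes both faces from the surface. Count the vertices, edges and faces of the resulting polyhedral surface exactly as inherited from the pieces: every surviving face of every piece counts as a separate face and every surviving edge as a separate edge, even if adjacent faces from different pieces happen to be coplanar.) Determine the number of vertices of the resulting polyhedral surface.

27

An octagonal bipyramid: V=10, E=24, F=16.
Attach a decagonal bipyramid (V=12, E=30, F=20) along a 3-gon: merge 3 vertices and 3 edges, delete both glued faces → V=19, E=51, F=34.
Attach a decagonal pyramid (V=11, E=20, F=11) along a 3-gon: merge 3 vertices and 3 edges, delete both glued faces → V=27, E=68, F=43.
Check: V − E + F = 27 − 68 + 43 = 2.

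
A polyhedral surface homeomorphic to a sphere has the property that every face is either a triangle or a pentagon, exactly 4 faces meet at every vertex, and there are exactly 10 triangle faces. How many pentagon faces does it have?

2

Let x be the number of pentagons; then F = 10 + x.
Edge–face incidences: 2E = 3·10 + 5·x = 30 + 5x.
Every vertex has degree 4, so 4V = 2E.
Euler: V − E + F = 2 ⇒ (2E)/4 − E + (10 + x) = 2.
Multiply by 8: 2·(2E) − 4·(2E) + 8·(10 + x) = 16, i.e. 80 + 8x − 2·(30 + 5x) = 16.
Collecting terms: −2x + 20 = 16, so −2x = −4, so x = 2.
Then 2E = 30 + 5·2 = 40, so E = 20, V = 2E/4 = 10, F = 10 + 2 = 12.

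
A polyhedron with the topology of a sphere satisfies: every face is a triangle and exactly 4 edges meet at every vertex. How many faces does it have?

8

Each face has 3 edges and each edge borders two faces, so 2E = 3F.
Each vertex has degree 4, so 4V = 2E and hence V = 3F/4.
Euler: V − E + F = 2 ⇒ (3F/4) − (3F/2) + F = 2.
Multiply by 8: (6 − 12 + 8)F = 16, i.e. 2F = 16.
So F = 8, E = 3·8/2 = 12, V = 3·8/4 = 6.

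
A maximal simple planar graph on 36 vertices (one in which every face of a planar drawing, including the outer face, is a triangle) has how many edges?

In a plane triangulation 3F = 2E and V − E + F = 2, so E = 3V − 6 = 3·36 − 6 = 102.

102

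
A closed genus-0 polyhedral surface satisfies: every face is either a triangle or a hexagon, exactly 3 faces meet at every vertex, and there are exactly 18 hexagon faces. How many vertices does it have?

Let x be the number of triangles; then F = 18 + x.
Edge–face incidences: 2E = 6·18 + 3·x = 108 + 3x.
Every vertex has degree 3, so 3V = 2E.
Euler: V − E + F = 2 ⇒ (2E)/3 − E + (18 + x) = 2.
Multiply by 6: 2·(2E) − 3·(2E) + 6·(18 + x) = 12, i.e. 108 + 6x − (108 + 3x) = 12.
Collecting terms: 3x = 12, so x = 4.
Then 2E = 108 + 3·4 = 120, so E = 60, V = 2E/3 = 40, F = 18 + 4 = 22.

40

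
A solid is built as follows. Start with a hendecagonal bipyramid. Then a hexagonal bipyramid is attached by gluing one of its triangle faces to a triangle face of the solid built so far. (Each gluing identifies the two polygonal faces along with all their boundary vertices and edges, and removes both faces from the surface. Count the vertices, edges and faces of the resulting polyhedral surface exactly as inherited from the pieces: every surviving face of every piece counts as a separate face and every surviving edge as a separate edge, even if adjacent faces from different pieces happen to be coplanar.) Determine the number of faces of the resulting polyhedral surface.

32

A hendecagonal bipyramid: V=13, E=33, F=22.
Attach a hexagonal bipyramid (V=8, E=18, F=12) along a 3-gon: merge 3 vertices and 3 edges, delete both glued faces → V=18, E=48, F=32.
Check: V − E + F = 18 − 48 + 32 = 2.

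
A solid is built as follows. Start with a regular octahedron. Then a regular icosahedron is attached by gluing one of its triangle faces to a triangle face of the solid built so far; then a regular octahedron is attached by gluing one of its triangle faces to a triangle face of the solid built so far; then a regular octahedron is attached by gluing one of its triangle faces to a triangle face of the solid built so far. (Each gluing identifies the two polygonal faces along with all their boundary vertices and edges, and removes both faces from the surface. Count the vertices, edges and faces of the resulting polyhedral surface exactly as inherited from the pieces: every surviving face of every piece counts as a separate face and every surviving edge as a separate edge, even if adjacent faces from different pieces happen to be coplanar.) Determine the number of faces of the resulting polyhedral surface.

38

A regular octahedron: V=6, E=12, F=8.
Attach a regular icosahedron (V=12, E=30, F=20) along a 3-gon: merge 3 vertices and 3 edges, delete both glued faces → V=15, E=39, F=26.
Attach a regular octahedron (V=6, E=12, F=8) along a 3-gon: merge 3 vertices and 3 edges, delete both glued faces → V=18, E=48, F=32.
Attach a regular octahedron (V=6, E=12, F=8) along a 3-gon: merge 3 vertices and 3 edges, delete both glued faces → V=21, E=57, F=38.
Check: V − E + F = 21 − 57 + 38 = 2.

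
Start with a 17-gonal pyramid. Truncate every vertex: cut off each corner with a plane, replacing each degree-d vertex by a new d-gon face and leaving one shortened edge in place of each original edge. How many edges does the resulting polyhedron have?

The base solid has V = 18, E = 34, F = 18.
Truncation replaces each original edge-end by a new vertex, so V′ = 2E = 68.
Each original edge survives, and each old vertex of degree d contributes d new edges; summing degrees gives Σd = 2E, so E′ = E + 2E = 3E = 102.
Each original face survives and each original vertex becomes one new face: F′ = F + V = 36.

102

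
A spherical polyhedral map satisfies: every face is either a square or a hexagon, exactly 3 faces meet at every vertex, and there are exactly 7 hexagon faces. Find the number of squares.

Let x be the number of squares; then F = 7 + x.
Edge–face incidences: 2E = 6·7 + 4·x = 42 + 4x.
Every vertex has degree 3, so 3V = 2E.
Euler: V − E + F = 2 ⇒ (2E)/3 − E + (7 + x) = 2.
Multiply by 6: 2·(2E) − 3·(2E) + 6·(7 + x) = 12, i.e. 42 + 6x − (42 + 4x) = 12.
Collecting terms: 2x = 12, so x = 6.
Then 2E = 42 + 4·6 = 66, so E = 33, V = 2E/3 = 22, F = 7 + 6 = 13.

6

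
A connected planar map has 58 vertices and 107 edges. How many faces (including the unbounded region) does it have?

51

Euler's formula for a connected plane graph: V − E + F = 2, so F = 2 − 58 + 107 = 51.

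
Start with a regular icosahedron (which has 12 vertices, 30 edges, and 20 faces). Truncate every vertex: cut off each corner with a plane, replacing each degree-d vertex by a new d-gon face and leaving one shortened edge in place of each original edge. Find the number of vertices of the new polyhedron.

Truncation replaces each original edge-end by a new vertex, so V′ = 2E = 60.
Each original edge survives, and each old vertex of degree d contributes d new edges; summing degrees gives Σd = 2E, so E′ = E + 2E = 3E = 90.
Each original face survives and each original vertex becomes one new face: F′ = F + V = 32.

60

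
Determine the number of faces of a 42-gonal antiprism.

An antiprism on an n-gon has two n-gon caps and 2n triangles: V = 2·42 = 84, E = 4·42 = 168, F = 2·42 + 2 = 86.

86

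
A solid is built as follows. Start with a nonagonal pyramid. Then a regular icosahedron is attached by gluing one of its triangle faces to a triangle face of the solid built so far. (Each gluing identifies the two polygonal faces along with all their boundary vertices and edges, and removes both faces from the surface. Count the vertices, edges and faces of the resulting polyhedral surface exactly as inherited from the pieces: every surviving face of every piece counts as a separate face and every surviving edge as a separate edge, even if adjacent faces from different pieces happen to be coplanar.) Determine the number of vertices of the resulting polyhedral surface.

19

A nonagonal pyramid: V=10, E=18, F=10.
Attach a regular icosahedron (V=12, E=30, F=20) along a 3-gon: merge 3 vertices and 3 edges, delete both glued faces → V=19, E=45, F=28.
Check: V − E + F = 19 − 45 + 28 = 2.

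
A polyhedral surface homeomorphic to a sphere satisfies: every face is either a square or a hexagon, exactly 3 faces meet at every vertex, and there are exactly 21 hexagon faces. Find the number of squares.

Let x be the number of squares; then F = 21 + x.
Edge–face incidences: 2E = 6·21 + 4·x = 126 + 4x.
Every vertex has degree 3, so 3V = 2E.
Euler: V − E + F = 2 ⇒ (2E)/3 − E + (21 + x) = 2.
Multiply by 6: 2·(2E) − 3·(2E) + 6·(21 + x) = 12, i.e. 126 + 6x − (126 + 4x) = 12.
Collecting terms: 2x = 12, so x = 6.
Then 2E = 126 + 4·6 = 150, so E = 75, V = 2E/3 = 50, F = 21 + 6 = 27.

6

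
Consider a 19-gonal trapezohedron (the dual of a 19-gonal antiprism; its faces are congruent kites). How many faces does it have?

38

The n-trapezohedron (dual of the n-antiprism) has V = 2·19 + 2 = 40, E = 4·19 = 76, F = 2·19 = 38.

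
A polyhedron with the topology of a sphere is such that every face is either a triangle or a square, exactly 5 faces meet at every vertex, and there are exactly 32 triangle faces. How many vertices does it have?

Let x be the number of squares; then F = 32 + x.
Edge–face incidences: 2E = 3·32 + 4·x = 96 + 4x.
Every vertex has degree 5, so 5V = 2E.
Euler: V − E + F = 2 ⇒ (2E)/5 − E + (32 + x) = 2.
Multiply by 10: 2·(2E) − 5·(2E) + 10·(32 + x) = 20, i.e. 320 + 10x − 3·(96 + 4x) = 20.
Collecting terms: −2x + 32 = 20, so −2x = −12, so x = 6.
Then 2E = 96 + 4·6 = 120, so E = 60, V = 2E/5 = 24, F = 32 + 6 = 38.

24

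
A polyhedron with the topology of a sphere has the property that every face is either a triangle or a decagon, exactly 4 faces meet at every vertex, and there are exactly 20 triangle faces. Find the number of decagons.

Let x be the number of decagons; then F = 20 + x.
Edge–face incidences: 2E = 3·20 + 10·x = 60 + 10x.
Every vertex has degree 4, so 4V = 2E.
Euler: V − E + F = 2 ⇒ (2E)/4 − E + (20 + x) = 2.
Multiply by 8: 2·(2E) − 4·(2E) + 8·(20 + x) = 16, i.e. 160 + 8x − 2·(60 + 10x) = 16.
Collecting terms: −12x + 40 = 16, so −12x = −24, so x = 2.
Then 2E = 60 + 10·2 = 80, so E = 40, V = 2E/4 = 20, F = 20 + 2 = 22.

2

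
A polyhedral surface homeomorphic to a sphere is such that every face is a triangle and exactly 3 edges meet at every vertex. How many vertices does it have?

4

Each face has 3 edges and each edge borders two faces, so 2E = 3F.
Each vertex has degree 3, so 3V = 2E and hence V = 3F/3.
Euler: V − E + F = 2 ⇒ (3F/3) − (3F/2) + F = 2.
Multiply by 6: (6 − 9 + 6)F = 12, i.e. 3F = 12.
So F = 4, E = 3·4/2 = 6, V = 3·4/3 = 4.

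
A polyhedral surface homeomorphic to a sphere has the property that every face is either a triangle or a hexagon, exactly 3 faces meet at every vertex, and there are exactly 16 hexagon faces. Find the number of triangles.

Let x be the number of triangles; then F = 16 + x.
Edge–face incidences: 2E = 6·16 + 3·x = 96 + 3x.
Every vertex has degree 3, so 3V = 2E.
Euler: V − E + F = 2 ⇒ (2E)/3 − E + (16 + x) = 2.
Multiply by 6: 2·(2E) − 3·(2E) + 6·(16 + x) = 12, i.e. 96 + 6x − (96 + 3x) = 12.
Collecting terms: 3x = 12, so x = 4.
Then 2E = 96 + 3·4 = 108, so E = 54, V = 2E/3 = 36, F = 16 + 4 = 20.

4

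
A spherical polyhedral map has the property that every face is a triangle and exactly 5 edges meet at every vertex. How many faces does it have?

Each face has 3 edges and each edge borders two faces, so 2E = 3F.
Each vertex has degree 5, so 5V = 2E and hence V = 3F/5.
Euler: V − E + F = 2 ⇒ (3F/5) − (3F/2) + F = 2.
Multiply by 10: (6 − 15 + 10)F = 20, i.e. 1F = 20.
So F = 20, E = 3·20/2 = 30, V = 3·20/5 = 12.

20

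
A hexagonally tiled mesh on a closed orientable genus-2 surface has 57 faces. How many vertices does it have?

χ = 2 − 2·2 = -2, and every face is a hexagon so 6F = 2E.
E = 6·57/2 = 171. Then V = -2 + E − F = -2 + 171 − 57 = 112.

112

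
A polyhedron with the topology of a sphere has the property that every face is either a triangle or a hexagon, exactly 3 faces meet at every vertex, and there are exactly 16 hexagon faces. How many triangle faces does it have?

4

Let x be the number of triangles; then F = 16 + x.
Edge–face incidences: 2E = 6·16 + 3·x = 96 + 3x.
Every vertex has degree 3, so 3V = 2E.
Euler: V − E + F = 2 ⇒ (2E)/3 − E + (16 + x) = 2.
Multiply by 6: 2·(2E) − 3·(2E) + 6·(16 + x) = 12, i.e. 96 + 6x − (96 + 3x) = 12.
Collecting terms: 3x = 12, so x = 4.
Then 2E = 96 + 3·4 = 108, so E = 54, V = 2E/3 = 36, F = 16 + 4 = 20.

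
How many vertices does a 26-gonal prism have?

A prism on an n-gon has two n-gon bases and n rectangular sides: V = 2·26 = 52, E = 3·26 = 78, F = 26 + 2 = 28.

52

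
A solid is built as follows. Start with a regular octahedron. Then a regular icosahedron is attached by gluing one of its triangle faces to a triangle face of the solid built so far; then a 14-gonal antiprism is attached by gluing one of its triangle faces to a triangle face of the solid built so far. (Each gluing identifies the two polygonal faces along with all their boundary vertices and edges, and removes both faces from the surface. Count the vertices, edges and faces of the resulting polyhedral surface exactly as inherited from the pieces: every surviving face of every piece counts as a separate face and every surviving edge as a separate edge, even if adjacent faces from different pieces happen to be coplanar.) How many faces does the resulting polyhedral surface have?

54

A regular octahedron: V=6, E=12, F=8.
Attach a regular icosahedron (V=12, E=30, F=20) along a 3-gon: merge 3 vertices and 3 edges, delete both glued faces → V=15, E=39, F=26.
Attach a 14-gonal antiprism (V=28, E=56, F=30) along a 3-gon: merge 3 vertices and 3 edges, delete both glued faces → V=40, E=92, F=54.
Check: V − E + F = 40 − 92 + 54 = 2.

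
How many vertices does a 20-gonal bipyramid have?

22

A bipyramid over an n-gon has 2n triangular faces and n + 2 vertices: V = 20 + 2 = 22, E = 3·20 = 60, F = 2·20 = 40.
Check: V − E + F = 22 − 60 + 40 = 2.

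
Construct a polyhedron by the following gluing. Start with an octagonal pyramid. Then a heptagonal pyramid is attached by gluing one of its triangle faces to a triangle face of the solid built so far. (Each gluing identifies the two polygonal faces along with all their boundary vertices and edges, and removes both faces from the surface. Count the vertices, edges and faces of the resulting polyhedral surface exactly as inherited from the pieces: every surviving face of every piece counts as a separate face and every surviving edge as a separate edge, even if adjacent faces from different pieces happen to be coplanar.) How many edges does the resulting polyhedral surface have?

27

An octagonal pyramid: V=9, E=16, F=9.
Attach a heptagonal pyramid (V=8, E=14, F=8) along a 3-gon: merge 3 vertices and 3 edges, delete both glued faces → V=14, E=27, F=15.
Check: V − E + F = 14 − 27 + 15 = 2.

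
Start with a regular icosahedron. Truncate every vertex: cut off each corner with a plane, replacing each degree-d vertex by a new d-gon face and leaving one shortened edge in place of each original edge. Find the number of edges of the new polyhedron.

90

The base solid has V = 12, E = 30, F = 20.
Truncation replaces each original edge-end by a new vertex, so V′ = 2E = 60.
Each original edge survives, and each old vertex of degree d contributes d new edges; summing degrees gives Σd = 2E, so E′ = E + 2E = 3E = 90.
Each original face survives and each original vertex becomes one new face: F′ = F + V = 32.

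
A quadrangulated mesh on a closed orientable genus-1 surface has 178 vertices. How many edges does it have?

356

χ = 2 − 2·1 = 0, and every face is a square so 4F = 2E.
V − E + F = 0 with E = 4F/2 gives 178 − (4/2 − 1)·F = 0, so F = 178 and E = 356.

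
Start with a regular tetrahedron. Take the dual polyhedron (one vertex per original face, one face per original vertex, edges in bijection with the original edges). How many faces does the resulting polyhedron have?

The base solid has V = 4, E = 6, F = 4.
The dual swaps V and F and preserves E: V′ = F = 4, E′ = E = 6, F′ = V = 4.

4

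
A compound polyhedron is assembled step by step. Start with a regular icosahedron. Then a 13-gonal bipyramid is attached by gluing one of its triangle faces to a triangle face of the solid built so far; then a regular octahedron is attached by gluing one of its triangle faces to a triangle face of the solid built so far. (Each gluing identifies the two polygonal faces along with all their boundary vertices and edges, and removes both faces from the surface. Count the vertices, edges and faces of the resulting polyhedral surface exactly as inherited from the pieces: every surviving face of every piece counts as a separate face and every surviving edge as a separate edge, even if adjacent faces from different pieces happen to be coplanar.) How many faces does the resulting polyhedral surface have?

A regular icosahedron: V=12, E=30, F=20.
Attach a 13-gonal bipyramid (V=15, E=39, F=26) along a 3-gon: merge 3 vertices and 3 edges, delete both glued faces → V=24, E=66, F=44.
Attach a regular octahedron (V=6, E=12, F=8) along a 3-gon: merge 3 vertices and 3 edges, delete both glued faces → V=27, E=75, F=50.
Check: V − E + F = 27 − 75 + 50 = 2.

50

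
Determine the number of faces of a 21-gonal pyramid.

22

A pyramid on an n-gon base has one n-gon and n triangles: V = 21 + 1 = 22, E = 2·21 = 42, F = 21 + 1 = 22.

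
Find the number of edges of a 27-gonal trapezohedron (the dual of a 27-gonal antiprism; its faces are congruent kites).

The n-trapezohedron (dual of the n-antiprism) has V = 2·27 + 2 = 56, E = 4·27 = 108, F = 2·27 = 54.

108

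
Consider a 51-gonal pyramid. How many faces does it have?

A pyramid on an n-gon base has one n-gon and n triangles: V = 51 + 1 = 52, E = 2·51 = 102, F = 51 + 1 = 52.

52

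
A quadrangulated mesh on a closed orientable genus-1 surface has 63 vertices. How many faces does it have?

χ = 2 − 2·1 = 0, and every face is a square so 4F = 2E.
V − E + F = 0 with E = 4F/2 gives 63 − (4/2 − 1)·F = 0, so F = 63 and E = 126.

63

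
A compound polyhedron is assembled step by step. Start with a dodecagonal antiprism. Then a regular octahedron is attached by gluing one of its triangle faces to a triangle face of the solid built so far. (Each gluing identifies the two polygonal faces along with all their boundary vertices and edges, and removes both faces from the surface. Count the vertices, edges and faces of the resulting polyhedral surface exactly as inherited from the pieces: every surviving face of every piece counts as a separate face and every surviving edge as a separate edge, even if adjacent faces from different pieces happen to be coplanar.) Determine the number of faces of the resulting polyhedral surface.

A dodecagonal antiprism: V=24, E=48, F=26.
Attach a regular octahedron (V=6, E=12, F=8) along a 3-gon: merge 3 vertices and 3 edges, delete both glued faces → V=27, E=57, F=32.
Check: V − E + F = 27 − 57 + 32 = 2.

32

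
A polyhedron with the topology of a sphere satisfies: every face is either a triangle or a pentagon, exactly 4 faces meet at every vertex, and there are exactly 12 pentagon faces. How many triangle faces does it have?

Let x be the number of triangles; then F = 12 + x.
Edge–face incidences: 2E = 5·12 + 3·x = 60 + 3x.
Every vertex has degree 4, so 4V = 2E.
Euler: V − E + F = 2 ⇒ (2E)/4 − E + (12 + x) = 2.
Multiply by 8: 2·(2E) − 4·(2E) + 8·(12 + x) = 16, i.e. 96 + 8x − 2·(60 + 3x) = 16.
Collecting terms: 2x − 24 = 16, so 2x = 40, so x = 20.
Then 2E = 60 + 3·20 = 120, so E = 60, V = 2E/4 = 30, F = 12 + 20 = 32.

20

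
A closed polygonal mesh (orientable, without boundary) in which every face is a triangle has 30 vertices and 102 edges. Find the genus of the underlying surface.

3

Every face is a triangle and each edge borders two faces, so 3F = 2·102, giving F = 68.
χ = V − E + F = 30 − 102 + 68 = -4.
For a closed orientable surface χ = 2 − 2g, so g = (2 − (-4))/2 = 3.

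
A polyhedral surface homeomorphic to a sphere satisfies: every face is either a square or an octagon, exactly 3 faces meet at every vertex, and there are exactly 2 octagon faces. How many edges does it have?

Let x be the number of squares; then F = 2 + x.
Edge–face incidences: 2E = 8·2 + 4·x = 16 + 4x.
Every vertex has degree 3, so 3V = 2E.
Euler: V − E + F = 2 ⇒ (2E)/3 − E + (2 + x) = 2.
Multiply by 6: 2·(2E) − 3·(2E) + 6·(2 + x) = 12, i.e. 12 + 6x − (16 + 4x) = 12.
Collecting terms: 2x − 4 = 12, so 2x = 16, so x = 8.
Then 2E = 16 + 4·8 = 48, so E = 24, V = 2E/3 = 16, F = 2 + 8 = 10.

24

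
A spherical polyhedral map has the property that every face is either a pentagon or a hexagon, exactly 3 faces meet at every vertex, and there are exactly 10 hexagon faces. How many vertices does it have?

40

Let x be the number of pentagons; then F = 10 + x.
Edge–face incidences: 2E = 6·10 + 5·x = 60 + 5x.
Every vertex has degree 3, so 3V = 2E.
Euler: V − E + F = 2 ⇒ (2E)/3 − E + (10 + x) = 2.
Multiply by 6: 2·(2E) − 3·(2E) + 6·(10 + x) = 12, i.e. 60 + 6x − (60 + 5x) = 12.
Collecting terms: x = 12.
Then 2E = 60 + 5·12 = 120, so E = 60, V = 2E/3 = 40, F = 10 + 12 = 22.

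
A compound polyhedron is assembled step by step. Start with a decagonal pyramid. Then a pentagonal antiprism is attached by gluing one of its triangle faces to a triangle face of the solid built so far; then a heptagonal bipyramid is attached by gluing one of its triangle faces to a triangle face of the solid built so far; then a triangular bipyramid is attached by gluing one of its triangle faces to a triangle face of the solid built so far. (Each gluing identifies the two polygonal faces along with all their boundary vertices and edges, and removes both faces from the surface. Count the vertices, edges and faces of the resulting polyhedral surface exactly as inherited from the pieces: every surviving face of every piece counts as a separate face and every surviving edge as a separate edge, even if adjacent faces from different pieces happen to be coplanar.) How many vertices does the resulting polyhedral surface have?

A decagonal pyramid: V=11, E=20, F=11.
Attach a pentagonal antiprism (V=10, E=20, F=12) along a 3-gon: merge 3 vertices and 3 edges, delete both glued faces → V=18, E=37, F=21.
Attach a heptagonal bipyramid (V=9, E=21, F=14) along a 3-gon: merge 3 vertices and 3 edges, delete both glued faces → V=24, E=55, F=33.
Attach a triangular bipyramid (V=5, E=9, F=6) along a 3-gon: merge 3 vertices and 3 edges, delete both glued faces → V=26, E=61, F=37.
Check: V − E + F = 26 − 61 + 37 = 2.

26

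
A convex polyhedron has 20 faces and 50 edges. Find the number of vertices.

32

Here V − E + F = 2.
V = 2 + E − F = 2 + 50 − 20 = 32.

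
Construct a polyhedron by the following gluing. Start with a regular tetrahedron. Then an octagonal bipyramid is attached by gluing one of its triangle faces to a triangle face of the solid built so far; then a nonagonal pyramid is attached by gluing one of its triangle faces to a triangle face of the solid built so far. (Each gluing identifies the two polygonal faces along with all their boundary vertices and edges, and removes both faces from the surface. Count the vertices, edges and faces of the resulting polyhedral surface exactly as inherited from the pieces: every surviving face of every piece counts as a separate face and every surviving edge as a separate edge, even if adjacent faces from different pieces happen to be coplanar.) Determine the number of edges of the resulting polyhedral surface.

42

A regular tetrahedron: V=4, E=6, F=4.
Attach an octagonal bipyramid (V=10, E=24, F=16) along a 3-gon: merge 3 vertices and 3 edges, delete both glued faces → V=11, E=27, F=18.
Attach a nonagonal pyramid (V=10, E=18, F=10) along a 3-gon: merge 3 vertices and 3 edges, delete both glued faces → V=18, E=42, F=26.
Check: V − E + F = 18 − 42 + 26 = 2.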